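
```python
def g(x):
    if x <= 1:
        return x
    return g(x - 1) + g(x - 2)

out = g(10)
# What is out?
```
Call trace (a repeated sub-call is expanded the first time; later identical calls just restate its return value):
g(x=10)
  g(x=9)
    g(x=8)
      g(x=7)
        g(x=6)
          g(x=5)
            g(x=4)
              g(x=3)
                g(x=2)
                  g(x=1)
                  -> return 1
                  g(x=0)
                  -> return 0
                -> return 1
                g(x=1)
                -> return 1
              -> return 2
              g(x=2) -> return 1  (same call as traced above)
            -> return 3
            g(x=3) -> return 2  (same call as traced above)
          -> return 5
          g(x=4) -> return 3  (same call as traced above)
        -> return 8
        g(x=5) -> return 5  (same call as traced above)
      -> return 13
      g(x=6) -> return 8  (same call as traced above)
    -> return 21
    g(x=7) -> return 13  (same call as traced above)
  -> return 34
  g(x=8) -> return 21  (same call as traced above)
-> return 55

Final answer: 55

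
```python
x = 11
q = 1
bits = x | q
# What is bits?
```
Trace:
  x=11
  x=11, q=1
  x=11, q=1, bits=11

Final answer: 11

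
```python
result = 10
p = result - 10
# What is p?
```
Trace:
  result=10
  result=10, p=0

Final answer: 0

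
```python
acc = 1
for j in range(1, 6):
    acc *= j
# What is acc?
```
Trace:
  acc=1
  acc=1, j=1
  acc=2, j=2
  acc=6, j=3
  acc=24, j=4
  acc=120, j=5

Final answer: 120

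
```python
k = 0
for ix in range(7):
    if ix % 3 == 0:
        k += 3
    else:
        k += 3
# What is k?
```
Trace:
  k=0
  k=3, ix=0
  k=6, ix=1
  k=9, ix=2
  k=12, ix=3
  k=15, ix=4
  k=18, ix=5
  k=21, ix=6

Final answer: 21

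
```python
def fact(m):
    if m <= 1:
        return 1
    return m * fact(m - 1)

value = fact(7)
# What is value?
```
Call trace:
fact(m=7)
  fact(m=6)
    fact(m=5)
      fact(m=4)
        fact(m=3)
          fact(m=2)
            fact(m=1)
            -> return 1
          -> return 2
        -> return 6
      -> return 24
    -> return 120
  -> return 720
-> return 5040

Final answer: 5040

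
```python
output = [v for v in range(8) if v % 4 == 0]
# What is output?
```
Trace:
  v=0
  v=1
  v=2
  v=3
  v=4
  v=5
  v=6
  v=7
  output=[0, 4]

Final answer: [0, 4]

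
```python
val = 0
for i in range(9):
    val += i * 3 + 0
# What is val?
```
Trace:
  val=0
  val=0, i=0
  val=3, i=1
  val=9, i=2
  val=18, i=3
  val=30, i=4
  val=45, i=5
  val=63, i=6
  val=84, i=7
  val=108, i=8

Final answer: 108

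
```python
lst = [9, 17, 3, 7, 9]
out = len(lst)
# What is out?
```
Trace:
  lst=[9, 17, 3, 7, 9]
  lst=[9, 17, 3, 7, 9], out=5

Final answer: 5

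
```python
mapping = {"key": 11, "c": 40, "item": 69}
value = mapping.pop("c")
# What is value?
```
Trace:
  mapping={'key': 11, 'c': 40, 'item': 69}
  mapping={'key': 11, 'item': 69}, value=40

Final answer: 40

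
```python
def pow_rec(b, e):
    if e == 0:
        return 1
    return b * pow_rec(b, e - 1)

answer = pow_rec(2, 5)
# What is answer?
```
Call trace:
pow_rec(b=2, e=5)
  pow_rec(b=2, e=4)
    pow_rec(b=2, e=3)
      pow_rec(b=2, e=2)
        pow_rec(b=2, e=1)
          pow_rec(b=2, e=0)
          -> return 1
        -> return 2
      -> return 4
    -> return 8
  -> return 16
-> return 32

Final answer: 32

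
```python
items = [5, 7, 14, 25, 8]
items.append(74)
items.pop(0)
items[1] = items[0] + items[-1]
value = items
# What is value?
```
Trace:
  items=[5, 7, 14, 25, 8]
  items=[5, 7, 14, 25, 8, 74]
  items=[7, 14, 25, 8, 74]
  items=[7, 81, 25, 8, 74]
  items=[7, 81, 25, 8, 74], value=[7, 81, 25, 8, 74]

Final answer: [7, 81, 25, 8, 74]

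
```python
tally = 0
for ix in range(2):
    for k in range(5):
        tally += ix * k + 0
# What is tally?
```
Trace:
  tally=0
  tally=0, ix=0, k=0
  tally=0, ix=0, k=1
  tally=0, ix=0, k=2
  tally=0, ix=0, k=3
  tally=0, ix=0, k=4
  tally=0, ix=1, k=0
  tally=1, ix=1, k=1
  tally=3, ix=1, k=2
  tally=6, ix=1, k=3
  tally=10, ix=1, k=4

Final answer: 10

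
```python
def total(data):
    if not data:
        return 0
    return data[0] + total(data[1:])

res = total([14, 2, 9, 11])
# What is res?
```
Call trace:
total(data=[14, 2, 9, 11])
  total(data=[2, 9, 11])
    total(data=[9, 11])
      total(data=[11])
        total(data=[])
        -> return 0
      -> return 11
    -> return 20
  -> return 22
-> return 36

Final answer: 36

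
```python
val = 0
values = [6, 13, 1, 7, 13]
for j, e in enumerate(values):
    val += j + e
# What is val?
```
Trace:
  val=0
  val=6, j=0, e=6
  val=20, j=1, e=13
  val=23, j=2, e=1
  val=33, j=3, e=7
  val=50, j=4, e=13

Final answer: 50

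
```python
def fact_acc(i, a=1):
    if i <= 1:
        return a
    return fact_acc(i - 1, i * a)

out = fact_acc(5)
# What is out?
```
Call trace:
fact_acc(i=5, a=1)
  fact_acc(i=4, a=5)
    fact_acc(i=3, a=20)
      fact_acc(i=2, a=60)
        fact_acc(i=1, a=120)
        -> return 120
      -> return 120
    -> return 120
  -> return 120
-> return 120

Final answer: 120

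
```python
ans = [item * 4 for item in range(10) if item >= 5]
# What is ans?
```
Trace:
  item=0
  item=1
  item=2
  item=3
  item=4
  item=5
  item=6
  item=7
  item=8
  item=9
  ans=[20, 24, 28, 32, 36]

Final answer: [20, 24, 28, 32, 36]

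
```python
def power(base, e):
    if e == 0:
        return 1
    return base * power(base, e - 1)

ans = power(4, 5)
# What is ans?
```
Call trace:
power(base=4, e=5)
  power(base=4, e=4)
    power(base=4, e=3)
      power(base=4, e=2)
        power(base=4, e=1)
          power(base=4, e=0)
          -> return 1
        -> return 4
      -> return 16
    -> return 64
  -> return 256
-> return 1024

Final answer: 1024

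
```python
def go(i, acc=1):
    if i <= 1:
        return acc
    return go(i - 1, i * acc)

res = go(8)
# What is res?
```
Call trace:
go(i=8, acc=1)
  go(i=7, acc=8)
    go(i=6, acc=56)
      go(i=5, acc=336)
        go(i=4, acc=1680)
          go(i=3, acc=6720)
            go(i=2, acc=20160)
              go(i=1, acc=40320)
              -> return 40320
            -> return 40320
          -> return 40320
        -> return 40320
      -> return 40320
    -> return 40320
  -> return 40320
-> return 40320

Final answer: 40320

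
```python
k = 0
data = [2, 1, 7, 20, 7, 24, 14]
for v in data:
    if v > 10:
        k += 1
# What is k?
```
Trace:
  k=0
  k=0, v=2
  k=0, v=1
  k=0, v=7
  k=1, v=20
  k=1, v=7
  k=2, v=24
  k=3, v=14

Final answer: 3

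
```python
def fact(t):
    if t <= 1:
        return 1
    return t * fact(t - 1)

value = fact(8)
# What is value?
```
Call trace:
fact(t=8)
  fact(t=7)
    fact(t=6)
      fact(t=5)
        fact(t=4)
          fact(t=3)
            fact(t=2)
              fact(t=1)
              -> return 1
            -> return 2
          -> return 6
        -> return 24
      -> return 120
    -> return 720
  -> return 5040
-> return 40320

Final answer: 40320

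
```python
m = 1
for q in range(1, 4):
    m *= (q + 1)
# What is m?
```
Trace:
  m=1
  m=2, q=1
  m=6, q=2
  m=24, q=3

Final answer: 24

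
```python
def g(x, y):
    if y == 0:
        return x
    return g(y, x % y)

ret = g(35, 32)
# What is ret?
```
Call trace:
g(x=35, y=32)
  g(x=32, y=3)
    g(x=3, y=2)
      g(x=2, y=1)
        g(x=1, y=0)
        -> return 1
      -> return 1
    -> return 1
  -> return 1
-> return 1

Final answer: 1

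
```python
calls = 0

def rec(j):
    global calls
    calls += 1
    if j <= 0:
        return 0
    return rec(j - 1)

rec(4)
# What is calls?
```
Call trace:
rec(j=4)
  rec(j=3)
    rec(j=2)
      rec(j=1)
        rec(j=0)
        -> return 0
      -> return 0
    -> return 0
  -> return 0
-> return 0

calls is incremented once per call. rec is entered once for each j = 4, 3, 2, 1, 0 (the j <= 0 call returns without recursing), i.e. 4 + 1 calls.
calls = 5

Final answer: 5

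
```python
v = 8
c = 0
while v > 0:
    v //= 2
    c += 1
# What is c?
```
Trace:
  v=8
  v=8, c=0
  v=4, c=1
  v=2, c=2
  v=1, c=3
  v=0, c=4

Final answer: 4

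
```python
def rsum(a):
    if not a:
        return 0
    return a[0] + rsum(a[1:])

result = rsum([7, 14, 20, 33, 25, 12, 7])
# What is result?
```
Call trace:
rsum(a=[7, 14, 20, 33, 25, 12, 7])
  rsum(a=[14, 20, 33, 25, 12, 7])
    rsum(a=[20, 33, 25, 12, 7])
      rsum(a=[33, 25, 12, 7])
        rsum(a=[25, 12, 7])
          rsum(a=[12, 7])
            rsum(a=[7])
              rsum(a=[])
              -> return 0
            -> return 7
          -> return 19
        -> return 44
      -> return 77
    -> return 97
  -> return 111
-> return 118

Final answer: 118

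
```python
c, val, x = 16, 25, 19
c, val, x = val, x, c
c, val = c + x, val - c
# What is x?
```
Trace:
  c=16, val=25, x=19
  c=25, val=19, x=16
  c=41, val=-6, x=16

Final answer: 16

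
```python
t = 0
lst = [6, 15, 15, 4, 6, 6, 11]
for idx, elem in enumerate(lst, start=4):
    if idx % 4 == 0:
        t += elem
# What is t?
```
Trace:
  t=0
  t=6, idx=4, elem=6
  t=6, idx=5, elem=15
  t=6, idx=6, elem=15
  t=6, idx=7, elem=4
  t=12, idx=8, elem=6
  t=12, idx=9, elem=6
  t=12, idx=10, elem=11

Final answer: 12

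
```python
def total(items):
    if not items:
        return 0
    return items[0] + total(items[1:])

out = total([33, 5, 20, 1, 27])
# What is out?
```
Call trace:
total(items=[33, 5, 20, 1, 27])
  total(items=[5, 20, 1, 27])
    total(items=[20, 1, 27])
      total(items=[1, 27])
        total(items=[27])
          total(items=[])
          -> return 0
        -> return 27
      -> return 28
    -> return 48
  -> return 53
-> return 86

Final answer: 86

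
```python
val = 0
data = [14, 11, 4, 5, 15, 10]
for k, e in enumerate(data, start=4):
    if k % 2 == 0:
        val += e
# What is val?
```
Trace:
  val=0
  val=14, k=4, e=14
  val=14, k=5, e=11
  val=18, k=6, e=4
  val=18, k=7, e=5
  val=33, k=8, e=15
  val=33, k=9, e=10

Final answer: 33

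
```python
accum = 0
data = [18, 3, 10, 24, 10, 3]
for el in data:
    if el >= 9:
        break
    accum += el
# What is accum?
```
Trace:
  accum=0
  accum=0, el=18

Final answer: 0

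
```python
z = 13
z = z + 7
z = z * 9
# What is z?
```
Trace:
  z=13
  z=20
  z=180

Final answer: 180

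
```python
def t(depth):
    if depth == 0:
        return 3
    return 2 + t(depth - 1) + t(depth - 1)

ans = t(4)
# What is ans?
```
Call trace (a repeated sub-call is expanded the first time; later identical calls just restate its return value):
t(depth=4)
  t(depth=3)
    t(depth=2)
      t(depth=1)
        t(depth=0)
        -> return 3
        t(depth=0)
        -> return 3
      -> return 8
      t(depth=1) -> return 8  (same call as traced above)
    -> return 18
    t(depth=2) -> return 18  (same call as traced above)
  -> return 38
  t(depth=3) -> return 38  (same call as traced above)
-> return 78

Final answer: 78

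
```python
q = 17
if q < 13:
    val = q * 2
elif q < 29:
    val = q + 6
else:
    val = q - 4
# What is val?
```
Trace:
  q=17
  q=17, val=23

Final answer: 23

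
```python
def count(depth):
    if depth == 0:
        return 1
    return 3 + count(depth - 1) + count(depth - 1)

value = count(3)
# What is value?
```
Call trace (a repeated sub-call is expanded the first time; later identical calls just restate its return value):
count(depth=3)
  count(depth=2)
    count(depth=1)
      count(depth=0)
      -> return 1
      count(depth=0)
      -> return 1
    -> return 5
    count(depth=1) -> return 5  (same call as traced above)
  -> return 13
  count(depth=2) -> return 13  (same call as traced above)
-> return 29

Final answer: 29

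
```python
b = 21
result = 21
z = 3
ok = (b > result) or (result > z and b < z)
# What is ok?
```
Trace:
  b=21
  b=21, result=21
  b=21, result=21, z=3
  b=21, result=21, z=3, ok=False

Final answer: False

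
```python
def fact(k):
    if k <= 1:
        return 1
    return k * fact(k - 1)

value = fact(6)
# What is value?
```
Call trace:
fact(k=6)
  fact(k=5)
    fact(k=4)
      fact(k=3)
        fact(k=2)
          fact(k=1)
          -> return 1
        -> return 2
      -> return 6
    -> return 24
  -> return 120
-> return 720

Final answer: 720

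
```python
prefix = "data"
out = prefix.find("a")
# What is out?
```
Trace:
  prefix='data'
  prefix='data', out=1

Final answer: 1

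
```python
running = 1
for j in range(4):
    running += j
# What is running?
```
Trace:
  running=1
  running=1, j=0
  running=2, j=1
  running=4, j=2
  running=7, j=3

Final answer: 7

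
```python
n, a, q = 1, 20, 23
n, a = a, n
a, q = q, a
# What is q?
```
Trace:
  n=1, a=20, q=23
  n=20, a=1, q=23
  n=20, a=23, q=1

Final answer: 1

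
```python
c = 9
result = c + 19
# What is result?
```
Trace:
  c=9
  c=9, result=28

Final answer: 28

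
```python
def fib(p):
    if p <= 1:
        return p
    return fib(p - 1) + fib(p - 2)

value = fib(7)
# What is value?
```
Call trace (a repeated sub-call is expanded the first time; later identical calls just restate its return value):
fib(p=7)
  fib(p=6)
    fib(p=5)
      fib(p=4)
        fib(p=3)
          fib(p=2)
            fib(p=1)
            -> return 1
            fib(p=0)
            -> return 0
          -> return 1
          fib(p=1)
          -> return 1
        -> return 2
        fib(p=2) -> return 1  (same call as traced above)
      -> return 3
      fib(p=3) -> return 2  (same call as traced above)
    -> return 5
    fib(p=4) -> return 3  (same call as traced above)
  -> return 8
  fib(p=5) -> return 5  (same call as traced above)
-> return 13

Final answer: 13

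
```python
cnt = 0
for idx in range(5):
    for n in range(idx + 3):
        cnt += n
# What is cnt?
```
Trace:
  cnt=0
  cnt=0, idx=0, n=0
  cnt=1, idx=0, n=1
  cnt=3, idx=0, n=2
  cnt=3, idx=1, n=0
  cnt=4, idx=1, n=1
  cnt=6, idx=1, n=2
  cnt=9, idx=1, n=3
  cnt=9, idx=2, n=0
  cnt=10, idx=2, n=1
  cnt=12, idx=2, n=2
  cnt=15, idx=2, n=3
  cnt=19, idx=2, n=4
  cnt=19, idx=3, n=0
  cnt=20, idx=3, n=1
  cnt=22, idx=3, n=2
  cnt=25, idx=3, n=3
  cnt=29, idx=3, n=4
  cnt=34, idx=3, n=5
  cnt=34, idx=4, n=0
  cnt=35, idx=4, n=1
  cnt=37, idx=4, n=2
  cnt=40, idx=4, n=3
  cnt=44, idx=4, n=4
  cnt=49, idx=4, n=5
  cnt=55, idx=4, n=6

Final answer: 55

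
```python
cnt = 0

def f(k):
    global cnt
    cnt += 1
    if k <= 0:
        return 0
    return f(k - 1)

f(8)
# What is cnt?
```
Call trace:
f(k=8)
  f(k=7)
    f(k=6)
      f(k=5)
        f(k=4)
          f(k=3)
            f(k=2)
              f(k=1)
                f(k=0)
                -> return 0
              -> return 0
            -> return 0
          -> return 0
        -> return 0
      -> return 0
    -> return 0
  -> return 0
-> return 0

cnt is incremented once per call. f is entered once for each k = 8, 7, 6, 5, 4, 3, 2, 1, 0 (the k <= 0 call returns without recursing), i.e. 8 + 1 calls.
cnt = 9

Final answer: 9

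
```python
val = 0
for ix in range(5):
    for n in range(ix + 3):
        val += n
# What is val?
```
Trace:
  val=0
  val=0, ix=0, n=0
  val=1, ix=0, n=1
  val=3, ix=0, n=2
  val=3, ix=1, n=0
  val=4, ix=1, n=1
  val=6, ix=1, n=2
  val=9, ix=1, n=3
  val=9, ix=2, n=0
  val=10, ix=2, n=1
  val=12, ix=2, n=2
  val=15, ix=2, n=3
  val=19, ix=2, n=4
  val=19, ix=3, n=0
  val=20, ix=3, n=1
  val=22, ix=3, n=2
  val=25, ix=3, n=3
  val=29, ix=3, n=4
  val=34, ix=3, n=5
  val=34, ix=4, n=0
  val=35, ix=4, n=1
  val=37, ix=4, n=2
  val=40, ix=4, n=3
  val=44, ix=4, n=4
  val=49, ix=4, n=5
  val=55, ix=4, n=6

Final answer: 55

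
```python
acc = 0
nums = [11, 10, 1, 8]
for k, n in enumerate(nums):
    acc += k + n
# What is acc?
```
Trace:
  acc=0
  acc=11, k=0, n=11
  acc=22, k=1, n=10
  acc=25, k=2, n=1
  acc=36, k=3, n=8

Final answer: 36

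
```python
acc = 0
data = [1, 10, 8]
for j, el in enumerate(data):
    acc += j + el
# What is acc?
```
Trace:
  acc=0
  acc=1, j=0, el=1
  acc=12, j=1, el=10
  acc=22, j=2, el=8

Final answer: 22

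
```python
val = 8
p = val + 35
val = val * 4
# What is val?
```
Trace:
  val=8
  val=8, p=43
  val=32, p=43

Final answer: 32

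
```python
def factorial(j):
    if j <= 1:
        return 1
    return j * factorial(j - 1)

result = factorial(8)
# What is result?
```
Call trace:
factorial(j=8)
  factorial(j=7)
    factorial(j=6)
      factorial(j=5)
        factorial(j=4)
          factorial(j=3)
            factorial(j=2)
              factorial(j=1)
              -> return 1
            -> return 2
          -> return 6
        -> return 24
      -> return 120
    -> return 720
  -> return 5040
-> return 40320

Final answer: 40320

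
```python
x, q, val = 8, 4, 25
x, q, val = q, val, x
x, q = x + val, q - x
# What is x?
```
Trace:
  x=8, q=4, val=25
  x=4, q=25, val=8
  x=12, q=21, val=8

Final answer: 12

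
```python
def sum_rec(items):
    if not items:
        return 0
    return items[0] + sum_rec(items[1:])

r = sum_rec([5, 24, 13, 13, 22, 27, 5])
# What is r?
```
Call trace:
sum_rec(items=[5, 24, 13, 13, 22, 27, 5])
  sum_rec(items=[24, 13, 13, 22, 27, 5])
    sum_rec(items=[13, 13, 22, 27, 5])
      sum_rec(items=[13, 22, 27, 5])
        sum_rec(items=[22, 27, 5])
          sum_rec(items=[27, 5])
            sum_rec(items=[5])
              sum_rec(items=[])
              -> return 0
            -> return 5
          -> return 32
        -> return 54
      -> return 67
    -> return 80
  -> return 104
-> return 109

Final answer: 109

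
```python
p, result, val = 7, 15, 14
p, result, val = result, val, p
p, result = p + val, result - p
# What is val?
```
Trace:
  p=7, result=15, val=14
  p=15, result=14, val=7
  p=22, result=-1, val=7

Final answer: 7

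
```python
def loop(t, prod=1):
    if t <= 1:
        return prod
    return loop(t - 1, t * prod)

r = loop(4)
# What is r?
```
Call trace:
loop(t=4, prod=1)
  loop(t=3, prod=4)
    loop(t=2, prod=12)
      loop(t=1, prod=24)
      -> return 24
    -> return 24
  -> return 24
-> return 24

Final answer: 24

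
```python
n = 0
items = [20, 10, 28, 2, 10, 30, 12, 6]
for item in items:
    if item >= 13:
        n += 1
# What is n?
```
Trace:
  n=0
  n=1, item=20
  n=1, item=10
  n=2, item=28
  n=2, item=2
  n=2, item=10
  n=3, item=30
  n=3, item=12
  n=3, item=6

Final answer: 3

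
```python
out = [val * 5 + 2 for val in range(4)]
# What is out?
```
Trace:
  val=0
  val=1
  val=2
  val=3
  out=[2, 7, 12, 17]

Final answer: [2, 7, 12, 17]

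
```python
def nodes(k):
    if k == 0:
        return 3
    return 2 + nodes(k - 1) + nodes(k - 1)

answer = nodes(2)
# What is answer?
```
Call trace (a repeated sub-call is expanded the first time; later identical calls just restate its return value):
nodes(k=2)
  nodes(k=1)
    nodes(k=0)
    -> return 3
    nodes(k=0)
    -> return 3
  -> return 8
  nodes(k=1) -> return 8  (same call as traced above)
-> return 18

Final answer: 18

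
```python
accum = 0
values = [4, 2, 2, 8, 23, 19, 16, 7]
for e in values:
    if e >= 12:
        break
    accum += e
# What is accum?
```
Trace:
  accum=0
  accum=4, e=4
  accum=6, e=2
  accum=8, e=2
  accum=16, e=8
  accum=16, e=23

Final answer: 16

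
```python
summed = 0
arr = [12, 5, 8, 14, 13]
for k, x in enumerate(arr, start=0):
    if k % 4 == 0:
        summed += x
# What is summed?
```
Trace:
  summed=0
  summed=12, k=0, x=12
  summed=12, k=1, x=5
  summed=12, k=2, x=8
  summed=12, k=3, x=14
  summed=25, k=4, x=13

Final answer: 25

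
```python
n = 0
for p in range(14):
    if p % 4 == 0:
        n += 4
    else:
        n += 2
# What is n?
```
Trace:
  n=0
  n=4, p=0
  n=6, p=1
  n=8, p=2
  n=10, p=3
  n=14, p=4
  n=16, p=5
  n=18, p=6
  n=20, p=7
  n=24, p=8
  n=26, p=9
  n=28, p=10
  n=30, p=11
  n=34, p=12
  n=36, p=13

Final answer: 36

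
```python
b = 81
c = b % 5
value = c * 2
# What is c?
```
Trace:
  b=81
  b=81, c=1
  b=81, c=1, value=2

Final answer: 1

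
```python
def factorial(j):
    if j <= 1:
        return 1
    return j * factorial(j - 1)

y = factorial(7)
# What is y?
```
Call trace:
factorial(j=7)
  factorial(j=6)
    factorial(j=5)
      factorial(j=4)
        factorial(j=3)
          factorial(j=2)
            factorial(j=1)
            -> return 1
          -> return 2
        -> return 6
      -> return 24
    -> return 120
  -> return 720
-> return 5040

Final answer: 5040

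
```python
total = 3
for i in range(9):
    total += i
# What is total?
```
Trace:
  total=3
  total=3, i=0
  total=4, i=1
  total=6, i=2
  total=9, i=3
  total=13, i=4
  total=18, i=5
  total=24, i=6
  total=31, i=7
  total=39, i=8

Final answer: 39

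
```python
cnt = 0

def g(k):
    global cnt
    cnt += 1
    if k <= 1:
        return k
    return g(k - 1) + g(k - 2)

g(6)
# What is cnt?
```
Call trace (a repeated sub-call is expanded the first time; later identical calls just restate its return value):
g(k=6)
  g(k=5)
    g(k=4)
      g(k=3)
        g(k=2)
          g(k=1)
          -> return 1
          g(k=0)
          -> return 0
        -> return 1
        g(k=1)
        -> return 1
      -> return 2
      g(k=2) -> return 1  (same call as traced above)
    -> return 3
    g(k=3) -> return 2  (same call as traced above)
  -> return 5
  g(k=4) -> return 3  (same call as traced above)
-> return 8

cnt is incremented once per call, so count the calls in each subtree. Let C(k) = number of calls made by g(k).
C(0) = C(1) = 1 (base case, no recursion); C(k) = 1 + C(k - 1) + C(k - 2) otherwise.
C(2) = 1 + C(1) + C(0) = 1 + 1 + 1 = 3
C(3) = 1 + C(2) + C(1) = 1 + 3 + 1 = 5
C(4) = 1 + C(3) + C(2) = 1 + 5 + 3 = 9
C(5) = 1 + C(4) + C(3) = 1 + 9 + 5 = 15
C(6) = 1 + C(5) + C(4) = 1 + 15 + 9 = 25
cnt = C(6) = 25

Final answer: 25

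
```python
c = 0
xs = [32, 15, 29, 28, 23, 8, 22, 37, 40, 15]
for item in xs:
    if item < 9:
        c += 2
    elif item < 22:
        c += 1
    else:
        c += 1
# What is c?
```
Trace:
  c=0
  c=1, item=32
  c=2, item=15
  c=3, item=29
  c=4, item=28
  c=5, item=23
  c=7, item=8
  c=8, item=22
  c=9, item=37
  c=10, item=40
  c=11, item=15

Final answer: 11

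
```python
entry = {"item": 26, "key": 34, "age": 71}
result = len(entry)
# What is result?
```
Trace:
  entry={'item': 26, 'key': 34, 'age': 71}
  entry={'item': 26, 'key': 34, 'age': 71}, result=3

Final answer: 3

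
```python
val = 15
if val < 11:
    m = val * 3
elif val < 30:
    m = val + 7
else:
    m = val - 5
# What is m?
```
Trace:
  val=15
  val=15, m=22

Final answer: 22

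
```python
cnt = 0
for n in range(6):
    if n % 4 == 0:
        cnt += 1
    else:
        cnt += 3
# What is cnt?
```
Trace:
  cnt=0
  cnt=1, n=0
  cnt=4, n=1
  cnt=7, n=2
  cnt=10, n=3
  cnt=11, n=4
  cnt=14, n=5

Final answer: 14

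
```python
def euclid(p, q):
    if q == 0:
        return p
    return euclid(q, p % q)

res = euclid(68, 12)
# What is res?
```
Call trace:
euclid(p=68, q=12)
  euclid(p=12, q=8)
    euclid(p=8, q=4)
      euclid(p=4, q=0)
      -> return 4
    -> return 4
  -> return 4
-> return 4

Final answer: 4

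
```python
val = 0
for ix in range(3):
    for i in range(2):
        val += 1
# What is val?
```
Trace:
  val=0
  val=1, ix=0, i=0
  val=2, ix=0, i=1
  val=3, ix=1, i=0
  val=4, ix=1, i=1
  val=5, ix=2, i=0
  val=6, ix=2, i=1

Final answer: 6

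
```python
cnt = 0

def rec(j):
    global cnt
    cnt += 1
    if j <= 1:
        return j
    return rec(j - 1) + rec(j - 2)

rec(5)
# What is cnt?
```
Call trace (a repeated sub-call is expanded the first time; later identical calls just restate its return value):
rec(j=5)
  rec(j=4)
    rec(j=3)
      rec(j=2)
        rec(j=1)
        -> return 1
        rec(j=0)
        -> return 0
      -> return 1
      rec(j=1)
      -> return 1
    -> return 2
    rec(j=2) -> return 1  (same call as traced above)
  -> return 3
  rec(j=3) -> return 2  (same call as traced above)
-> return 5

cnt is incremented once per call, so count the calls in each subtree. Let C(j) = number of calls made by rec(j).
C(0) = C(1) = 1 (base case, no recursion); C(j) = 1 + C(j - 1) + C(j - 2) otherwise.
C(2) = 1 + C(1) + C(0) = 1 + 1 + 1 = 3
C(3) = 1 + C(2) + C(1) = 1 + 3 + 1 = 5
C(4) = 1 + C(3) + C(2) = 1 + 5 + 3 = 9
C(5) = 1 + C(4) + C(3) = 1 + 9 + 5 = 15
cnt = C(5) = 15

Final answer: 15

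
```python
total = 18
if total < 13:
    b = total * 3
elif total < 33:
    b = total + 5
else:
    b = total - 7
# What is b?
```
Trace:
  total=18
  total=18, b=23

Final answer: 23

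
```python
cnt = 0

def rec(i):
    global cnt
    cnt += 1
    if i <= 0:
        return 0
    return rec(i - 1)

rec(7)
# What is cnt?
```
Call trace:
rec(i=7)
  rec(i=6)
    rec(i=5)
      rec(i=4)
        rec(i=3)
          rec(i=2)
            rec(i=1)
              rec(i=0)
              -> return 0
            -> return 0
          -> return 0
        -> return 0
      -> return 0
    -> return 0
  -> return 0
-> return 0

cnt is incremented once per call. rec is entered once for each i = 7, 6, 5, 4, 3, 2, 1, 0 (the i <= 0 call returns without recursing), i.e. 7 + 1 calls.
cnt = 8

Final answer: 8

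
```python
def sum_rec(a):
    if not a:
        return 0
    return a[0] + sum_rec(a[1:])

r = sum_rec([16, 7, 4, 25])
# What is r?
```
Call trace:
sum_rec(a=[16, 7, 4, 25])
  sum_rec(a=[7, 4, 25])
    sum_rec(a=[4, 25])
      sum_rec(a=[25])
        sum_rec(a=[])
        -> return 0
      -> return 25
    -> return 29
  -> return 36
-> return 52

Final answer: 52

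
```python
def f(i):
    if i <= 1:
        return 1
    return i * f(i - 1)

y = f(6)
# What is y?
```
Call trace:
f(i=6)
  f(i=5)
    f(i=4)
      f(i=3)
        f(i=2)
          f(i=1)
          -> return 1
        -> return 2
      -> return 6
    -> return 24
  -> return 120
-> return 720

Final answer: 720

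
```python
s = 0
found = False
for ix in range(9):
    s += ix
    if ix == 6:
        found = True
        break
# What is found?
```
Trace:
  s=0
  s=0, found=False
  s=0, found=False, ix=0
  s=1, found=False, ix=1
  s=3, found=False, ix=2
  s=6, found=False, ix=3
  s=10, found=False, ix=4
  s=15, found=False, ix=5
  s=21, found=True, ix=6

Final answer: True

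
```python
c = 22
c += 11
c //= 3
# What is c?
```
Trace:
  c=22
  c=33
  c=11

Final answer: 11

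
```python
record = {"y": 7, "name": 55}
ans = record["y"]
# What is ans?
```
Trace:
  record={'y': 7, 'name': 55}
  record={'y': 7, 'name': 55}, ans=7

Final answer: 7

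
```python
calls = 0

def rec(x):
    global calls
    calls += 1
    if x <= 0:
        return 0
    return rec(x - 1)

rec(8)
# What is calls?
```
Call trace:
rec(x=8)
  rec(x=7)
    rec(x=6)
      rec(x=5)
        rec(x=4)
          rec(x=3)
            rec(x=2)
              rec(x=1)
                rec(x=0)
                -> return 0
              -> return 0
            -> return 0
          -> return 0
        -> return 0
      -> return 0
    -> return 0
  -> return 0
-> return 0

calls is incremented once per call. rec is entered once for each x = 8, 7, 6, 5, 4, 3, 2, 1, 0 (the x <= 0 call returns without recursing), i.e. 8 + 1 calls.
calls = 9

Final answer: 9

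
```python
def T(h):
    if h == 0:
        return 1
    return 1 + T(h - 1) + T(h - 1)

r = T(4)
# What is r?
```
Call trace (a repeated sub-call is expanded the first time; later identical calls just restate its return value):
T(h=4)
  T(h=3)
    T(h=2)
      T(h=1)
        T(h=0)
        -> return 1
        T(h=0)
        -> return 1
      -> return 3
      T(h=1) -> return 3  (same call as traced above)
    -> return 7
    T(h=2) -> return 7  (same call as traced above)
  -> return 15
  T(h=3) -> return 15  (same call as traced above)
-> return 31

Final answer: 31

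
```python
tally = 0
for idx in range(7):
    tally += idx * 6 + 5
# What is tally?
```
Trace:
  tally=0
  tally=5, idx=0
  tally=16, idx=1
  tally=33, idx=2
  tally=56, idx=3
  tally=85, idx=4
  tally=120, idx=5
  tally=161, idx=6

Final answer: 161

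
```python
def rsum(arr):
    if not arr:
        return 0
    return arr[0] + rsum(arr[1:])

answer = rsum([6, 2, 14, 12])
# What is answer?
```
Call trace:
rsum(arr=[6, 2, 14, 12])
  rsum(arr=[2, 14, 12])
    rsum(arr=[14, 12])
      rsum(arr=[12])
        rsum(arr=[])
        -> return 0
      -> return 12
    -> return 26
  -> return 28
-> return 34

Final answer: 34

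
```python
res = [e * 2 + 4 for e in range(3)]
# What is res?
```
Trace:
  e=0
  e=1
  e=2
  res=[4, 6, 8]

Final answer: [4, 6, 8]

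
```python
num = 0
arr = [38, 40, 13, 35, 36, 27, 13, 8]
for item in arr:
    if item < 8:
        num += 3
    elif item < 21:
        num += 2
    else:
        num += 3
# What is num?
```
Trace:
  num=0
  num=3, item=38
  num=6, item=40
  num=8, item=13
  num=11, item=35
  num=14, item=36
  num=17, item=27
  num=19, item=13
  num=21, item=8

Final answer: 21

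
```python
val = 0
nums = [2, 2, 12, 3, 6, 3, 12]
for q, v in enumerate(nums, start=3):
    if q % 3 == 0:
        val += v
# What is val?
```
Trace:
  val=0
  val=2, q=3, v=2
  val=2, q=4, v=2
  val=2, q=5, v=12
  val=5, q=6, v=3
  val=5, q=7, v=6
  val=5, q=8, v=3
  val=17, q=9, v=12

Final answer: 17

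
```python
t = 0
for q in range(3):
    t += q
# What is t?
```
Trace:
  t=0
  t=0, q=0
  t=1, q=1
  t=3, q=2

Final answer: 3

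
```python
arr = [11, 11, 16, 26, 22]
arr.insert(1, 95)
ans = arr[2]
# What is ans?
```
Trace:
  arr=[11, 11, 16, 26, 22]
  arr=[11, 95, 11, 16, 26, 22]
  arr=[11, 95, 11, 16, 26, 22], ans=11

Final answer: 11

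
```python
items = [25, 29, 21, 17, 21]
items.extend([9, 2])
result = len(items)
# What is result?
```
Trace:
  items=[25, 29, 21, 17, 21]
  items=[25, 29, 21, 17, 21, 9, 2]
  items=[25, 29, 21, 17, 21, 9, 2], result=7

Final answer: 7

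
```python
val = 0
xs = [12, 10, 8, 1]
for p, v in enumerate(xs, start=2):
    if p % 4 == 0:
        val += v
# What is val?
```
Trace:
  val=0
  val=0, p=2, v=12
  val=0, p=3, v=10
  val=8, p=4, v=8
  val=8, p=5, v=1

Final answer: 8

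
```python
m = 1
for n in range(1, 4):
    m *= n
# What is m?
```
Trace:
  m=1
  m=1, n=1
  m=2, n=2
  m=6, n=3

Final answer: 6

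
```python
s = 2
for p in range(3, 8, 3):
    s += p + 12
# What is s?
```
Trace:
  s=2
  s=17, p=3
  s=35, p=6

Final answer: 35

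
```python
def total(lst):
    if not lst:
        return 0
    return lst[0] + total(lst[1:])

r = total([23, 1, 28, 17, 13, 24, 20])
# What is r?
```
Call trace:
total(lst=[23, 1, 28, 17, 13, 24, 20])
  total(lst=[1, 28, 17, 13, 24, 20])
    total(lst=[28, 17, 13, 24, 20])
      total(lst=[17, 13, 24, 20])
        total(lst=[13, 24, 20])
          total(lst=[24, 20])
            total(lst=[20])
              total(lst=[])
              -> return 0
            -> return 20
          -> return 44
        -> return 57
      -> return 74
    -> return 102
  -> return 103
-> return 126

Final answer: 126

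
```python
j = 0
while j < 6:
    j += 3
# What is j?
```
Trace:
  j=0
  j=3
  j=6

Final answer: 6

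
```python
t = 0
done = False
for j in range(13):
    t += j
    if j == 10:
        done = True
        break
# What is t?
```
Trace:
  t=0
  t=0, done=False
  t=0, done=False, j=0
  t=1, done=False, j=1
  t=3, done=False, j=2
  t=6, done=False, j=3
  t=10, done=False, j=4
  t=15, done=False, j=5
  t=21, done=False, j=6
  t=28, done=False, j=7
  t=36, done=False, j=8
  t=45, done=False, j=9
  t=55, done=True, j=10

Final answer: 55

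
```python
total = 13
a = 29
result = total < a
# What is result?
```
Trace:
  total=13
  total=13, a=29
  total=13, a=29, result=True

Final answer: True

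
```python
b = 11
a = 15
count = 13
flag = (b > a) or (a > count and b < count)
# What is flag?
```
Trace:
  b=11
  b=11, a=15
  b=11, a=15, count=13
  b=11, a=15, count=13, flag=True

Final answer: True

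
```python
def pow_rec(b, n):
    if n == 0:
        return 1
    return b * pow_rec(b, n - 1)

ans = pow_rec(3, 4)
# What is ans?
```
Call trace:
pow_rec(b=3, n=4)
  pow_rec(b=3, n=3)
    pow_rec(b=3, n=2)
      pow_rec(b=3, n=1)
        pow_rec(b=3, n=0)
        -> return 1
      -> return 3
    -> return 9
  -> return 27
-> return 81

Final answer: 81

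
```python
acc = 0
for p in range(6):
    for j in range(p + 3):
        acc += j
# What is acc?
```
Trace:
  acc=0
  acc=0, p=0, j=0
  acc=1, p=0, j=1
  acc=3, p=0, j=2
  acc=3, p=1, j=0
  acc=4, p=1, j=1
  acc=6, p=1, j=2
  acc=9, p=1, j=3
  acc=9, p=2, j=0
  acc=10, p=2, j=1
  acc=12, p=2, j=2
  acc=15, p=2, j=3
  acc=19, p=2, j=4
  acc=19, p=3, j=0
  acc=20, p=3, j=1
  acc=22, p=3, j=2
  acc=25, p=3, j=3
  acc=29, p=3, j=4
  acc=34, p=3, j=5
  acc=34, p=4, j=0
  acc=35, p=4, j=1
  acc=37, p=4, j=2
  acc=40, p=4, j=3
  acc=44, p=4, j=4
  acc=49, p=4, j=5
  acc=55, p=4, j=6
  acc=55, p=5, j=0
  acc=56, p=5, j=1
  acc=58, p=5, j=2
  acc=61, p=5, j=3
  acc=65, p=5, j=4
  acc=70, p=5, j=5
  acc=76, p=5, j=6
  acc=83, p=5, j=7

Final answer: 83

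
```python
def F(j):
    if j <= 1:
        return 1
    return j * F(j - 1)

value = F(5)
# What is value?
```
Call trace:
F(j=5)
  F(j=4)
    F(j=3)
      F(j=2)
        F(j=1)
        -> return 1
      -> return 2
    -> return 6
  -> return 24
-> return 120

Final answer: 120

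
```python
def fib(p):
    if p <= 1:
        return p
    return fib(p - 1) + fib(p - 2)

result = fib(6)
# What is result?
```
Call trace (a repeated sub-call is expanded the first time; later identical calls just restate its return value):
fib(p=6)
  fib(p=5)
    fib(p=4)
      fib(p=3)
        fib(p=2)
          fib(p=1)
          -> return 1
          fib(p=0)
          -> return 0
        -> return 1
        fib(p=1)
        -> return 1
      -> return 2
      fib(p=2) -> return 1  (same call as traced above)
    -> return 3
    fib(p=3) -> return 2  (same call as traced above)
  -> return 5
  fib(p=4) -> return 3  (same call as traced above)
-> return 8

Final answer: 8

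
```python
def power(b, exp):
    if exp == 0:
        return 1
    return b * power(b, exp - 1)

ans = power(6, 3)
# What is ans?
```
Call trace:
power(b=6, exp=3)
  power(b=6, exp=2)
    power(b=6, exp=1)
      power(b=6, exp=0)
      -> return 1
    -> return 6
  -> return 36
-> return 216

Final answer: 216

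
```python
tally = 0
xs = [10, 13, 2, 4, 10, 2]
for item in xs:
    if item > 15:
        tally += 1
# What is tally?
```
Trace:
  tally=0
  tally=0, item=10
  tally=0, item=13
  tally=0, item=2
  tally=0, item=4
  tally=0, item=10
  tally=0, item=2

Final answer: 0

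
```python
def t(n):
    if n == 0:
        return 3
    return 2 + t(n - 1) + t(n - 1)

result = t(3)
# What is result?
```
Call trace (a repeated sub-call is expanded the first time; later identical calls just restate its return value):
t(n=3)
  t(n=2)
    t(n=1)
      t(n=0)
      -> return 3
      t(n=0)
      -> return 3
    -> return 8
    t(n=1) -> return 8  (same call as traced above)
  -> return 18
  t(n=2) -> return 18  (same call as traced above)
-> return 38

Final answer: 38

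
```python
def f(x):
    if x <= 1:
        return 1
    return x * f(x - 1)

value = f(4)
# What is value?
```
Call trace:
f(x=4)
  f(x=3)
    f(x=2)
      f(x=1)
      -> return 1
    -> return 2
  -> return 6
-> return 24

Final answer: 24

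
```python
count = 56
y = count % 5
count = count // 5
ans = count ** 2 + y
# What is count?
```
Trace:
  count=56
  count=56, y=1
  count=11, y=1
  count=11, y=1, ans=122

Final answer: 11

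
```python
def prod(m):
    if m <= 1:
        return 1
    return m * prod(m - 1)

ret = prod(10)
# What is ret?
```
Call trace:
prod(m=10)
  prod(m=9)
    prod(m=8)
      prod(m=7)
        prod(m=6)
          prod(m=5)
            prod(m=4)
              prod(m=3)
                prod(m=2)
                  prod(m=1)
                  -> return 1
                -> return 2
              -> return 6
            -> return 24
          -> return 120
        -> return 720
      -> return 5040
    -> return 40320
  -> return 362880
-> return 3628800

Final answer: 3628800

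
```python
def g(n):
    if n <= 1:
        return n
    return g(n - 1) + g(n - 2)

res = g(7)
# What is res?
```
Call trace (a repeated sub-call is expanded the first time; later identical calls just restate its return value):
g(n=7)
  g(n=6)
    g(n=5)
      g(n=4)
        g(n=3)
          g(n=2)
            g(n=1)
            -> return 1
            g(n=0)
            -> return 0
          -> return 1
          g(n=1)
          -> return 1
        -> return 2
        g(n=2) -> return 1  (same call as traced above)
      -> return 3
      g(n=3) -> return 2  (same call as traced above)
    -> return 5
    g(n=4) -> return 3  (same call as traced above)
  -> return 8
  g(n=5) -> return 5  (same call as traced above)
-> return 13

Final answer: 13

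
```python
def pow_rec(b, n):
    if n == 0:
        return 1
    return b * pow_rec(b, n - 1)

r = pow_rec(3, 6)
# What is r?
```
Call trace:
pow_rec(b=3, n=6)
  pow_rec(b=3, n=5)
    pow_rec(b=3, n=4)
      pow_rec(b=3, n=3)
        pow_rec(b=3, n=2)
          pow_rec(b=3, n=1)
            pow_rec(b=3, n=0)
            -> return 1
          -> return 3
        -> return 9
      -> return 27
    -> return 81
  -> return 243
-> return 729

Final answer: 729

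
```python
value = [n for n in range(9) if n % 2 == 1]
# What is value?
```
Trace:
  n=0
  n=1
  n=2
  n=3
  n=4
  n=5
  n=6
  n=7
  n=8
  value=[1, 3, 5, 7]

Final answer: [1, 3, 5, 7]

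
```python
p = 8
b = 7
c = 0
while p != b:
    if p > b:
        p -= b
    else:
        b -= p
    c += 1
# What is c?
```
Trace:
  p=8
  p=8, b=7
  p=8, b=7, c=0
  p=1, b=7, c=1
  p=1, b=6, c=2
  p=1, b=5, c=3
  p=1, b=4, c=4
  p=1, b=3, c=5
  p=1, b=2, c=6
  p=1, b=1, c=7

Final answer: 7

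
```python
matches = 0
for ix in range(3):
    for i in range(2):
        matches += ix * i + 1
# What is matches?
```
Trace:
  matches=0
  matches=1, ix=0, i=0
  matches=2, ix=0, i=1
  matches=3, ix=1, i=0
  matches=5, ix=1, i=1
  matches=6, ix=2, i=0
  matches=9, ix=2, i=1

Final answer: 9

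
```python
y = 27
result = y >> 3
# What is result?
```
Trace:
  y=27
  y=27, result=3

Final answer: 3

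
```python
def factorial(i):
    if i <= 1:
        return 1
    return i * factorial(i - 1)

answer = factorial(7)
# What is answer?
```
Call trace:
factorial(i=7)
  factorial(i=6)
    factorial(i=5)
      factorial(i=4)
        factorial(i=3)
          factorial(i=2)
            factorial(i=1)
            -> return 1
          -> return 2
        -> return 6
      -> return 24
    -> return 120
  -> return 720
-> return 5040

Final answer: 5040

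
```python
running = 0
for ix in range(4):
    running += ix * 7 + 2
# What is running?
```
Trace:
  running=0
  running=2, ix=0
  running=11, ix=1
  running=27, ix=2
  running=50, ix=3

Final answer: 50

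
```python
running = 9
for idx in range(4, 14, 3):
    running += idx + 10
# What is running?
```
Trace:
  running=9
  running=23, idx=4
  running=40, idx=7
  running=60, idx=10
  running=83, idx=13

Final answer: 83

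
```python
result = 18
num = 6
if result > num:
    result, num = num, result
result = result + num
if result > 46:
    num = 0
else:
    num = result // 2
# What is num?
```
Trace:
  result=18
  result=18, num=6
  result=6, num=18
  result=24, num=18
  result=24, num=12

Final answer: 12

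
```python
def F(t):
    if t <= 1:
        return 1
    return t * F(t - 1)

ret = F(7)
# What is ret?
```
Call trace:
F(t=7)
  F(t=6)
    F(t=5)
      F(t=4)
        F(t=3)
          F(t=2)
            F(t=1)
            -> return 1
          -> return 2
        -> return 6
      -> return 24
    -> return 120
  -> return 720
-> return 5040

Final answer: 5040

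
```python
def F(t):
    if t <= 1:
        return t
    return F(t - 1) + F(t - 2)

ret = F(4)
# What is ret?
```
Call trace (a repeated sub-call is expanded the first time; later identical calls just restate its return value):
F(t=4)
  F(t=3)
    F(t=2)
      F(t=1)
      -> return 1
      F(t=0)
      -> return 0
    -> return 1
    F(t=1)
    -> return 1
  -> return 2
  F(t=2) -> return 1  (same call as traced above)
-> return 3

Final answer: 3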